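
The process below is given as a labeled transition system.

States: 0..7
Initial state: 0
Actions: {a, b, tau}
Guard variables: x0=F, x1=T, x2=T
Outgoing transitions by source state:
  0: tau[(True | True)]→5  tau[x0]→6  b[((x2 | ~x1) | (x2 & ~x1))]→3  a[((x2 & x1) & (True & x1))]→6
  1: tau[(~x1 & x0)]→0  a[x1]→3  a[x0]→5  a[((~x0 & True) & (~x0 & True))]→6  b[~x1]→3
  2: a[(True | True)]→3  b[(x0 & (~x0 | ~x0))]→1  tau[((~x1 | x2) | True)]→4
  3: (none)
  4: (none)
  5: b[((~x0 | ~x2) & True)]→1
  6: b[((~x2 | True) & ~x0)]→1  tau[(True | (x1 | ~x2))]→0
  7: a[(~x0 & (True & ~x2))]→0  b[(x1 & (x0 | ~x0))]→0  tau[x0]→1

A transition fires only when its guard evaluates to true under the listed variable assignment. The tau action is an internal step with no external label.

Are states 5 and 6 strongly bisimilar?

Answer: NOT BISIMILAR

Analysis:
Bisimulation quotient by refinement:
  P[0] = {{0,1,2,3,4,5,6,7}}
  P[1] = {{0},{1},{2},{3,4},{5,7},{6}}
  P[2] = {{0},{1},{2},{3,4},{5},{6},{7}}
Fixed point at round 3; 7 class(es).
class of 5: {5}; class of 6: {6}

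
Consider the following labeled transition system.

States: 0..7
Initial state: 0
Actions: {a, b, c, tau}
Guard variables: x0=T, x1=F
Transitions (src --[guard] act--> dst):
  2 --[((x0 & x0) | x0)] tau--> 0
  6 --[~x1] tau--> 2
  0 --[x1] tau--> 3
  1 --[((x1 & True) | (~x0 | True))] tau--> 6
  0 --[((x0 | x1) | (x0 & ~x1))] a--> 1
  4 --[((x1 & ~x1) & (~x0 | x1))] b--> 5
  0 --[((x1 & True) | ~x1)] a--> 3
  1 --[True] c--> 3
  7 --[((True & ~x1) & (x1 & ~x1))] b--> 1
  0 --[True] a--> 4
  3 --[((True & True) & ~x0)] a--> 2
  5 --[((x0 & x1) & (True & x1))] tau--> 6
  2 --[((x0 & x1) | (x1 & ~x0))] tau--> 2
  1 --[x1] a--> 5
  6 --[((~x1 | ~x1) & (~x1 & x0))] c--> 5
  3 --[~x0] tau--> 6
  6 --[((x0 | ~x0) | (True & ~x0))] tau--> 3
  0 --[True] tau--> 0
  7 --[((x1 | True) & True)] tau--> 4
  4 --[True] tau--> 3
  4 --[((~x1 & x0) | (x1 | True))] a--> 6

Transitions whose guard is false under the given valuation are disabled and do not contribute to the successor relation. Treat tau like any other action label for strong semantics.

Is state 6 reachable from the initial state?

Guard filter leaves 13 enabled edge(s).
depth 0: {0}
depth 1: {1,3,4}  total {0,1,3,4}
depth 2: {6}  total {0,1,3,4,6}
depth 3: {2,5}  total {0,1,2,3,4,5,6}
R = {0,1,2,3,4,5,6}
trace reaching 6: a·tau

Answer: REACHABLE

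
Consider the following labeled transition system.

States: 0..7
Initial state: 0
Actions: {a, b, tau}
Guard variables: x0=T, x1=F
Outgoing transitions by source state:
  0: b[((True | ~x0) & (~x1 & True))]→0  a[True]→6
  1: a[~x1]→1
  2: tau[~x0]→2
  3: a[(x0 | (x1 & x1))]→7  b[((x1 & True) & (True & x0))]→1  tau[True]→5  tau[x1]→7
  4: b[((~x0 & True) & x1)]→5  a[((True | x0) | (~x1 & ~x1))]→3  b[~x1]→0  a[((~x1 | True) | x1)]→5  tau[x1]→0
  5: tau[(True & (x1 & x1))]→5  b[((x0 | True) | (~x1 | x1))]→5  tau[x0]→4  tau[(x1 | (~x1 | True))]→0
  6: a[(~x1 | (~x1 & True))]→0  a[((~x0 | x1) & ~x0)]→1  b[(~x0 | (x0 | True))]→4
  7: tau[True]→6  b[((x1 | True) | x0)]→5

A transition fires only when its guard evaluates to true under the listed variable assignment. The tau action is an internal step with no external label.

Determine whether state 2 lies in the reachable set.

Answer: UNREACHABLE

Analysis:
Guard filter leaves 15 enabled edge(s).
L0 = {0}
L1 = {6}  cumulative {0,6}
L2 = {4}  cumulative {0,4,6}
L3 = {3,5}  cumulative {0,3,4,5,6}
L4 = {7}  cumulative {0,3,4,5,6,7}
Reach set: {0,3,4,5,6,7}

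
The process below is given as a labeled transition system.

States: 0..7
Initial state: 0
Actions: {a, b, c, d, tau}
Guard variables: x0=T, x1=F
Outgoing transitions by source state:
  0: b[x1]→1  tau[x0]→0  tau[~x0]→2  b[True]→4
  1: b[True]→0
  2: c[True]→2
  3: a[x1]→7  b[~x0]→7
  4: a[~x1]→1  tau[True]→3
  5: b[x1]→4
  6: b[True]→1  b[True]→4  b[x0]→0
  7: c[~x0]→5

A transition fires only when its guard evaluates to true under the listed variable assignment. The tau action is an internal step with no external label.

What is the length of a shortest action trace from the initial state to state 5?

Answer: UNREACHABLE

Trace:
Breadth-first toward 5:
  L0 = {0}
  L1 = {4}
  L2 = {1,3}
5 never appears.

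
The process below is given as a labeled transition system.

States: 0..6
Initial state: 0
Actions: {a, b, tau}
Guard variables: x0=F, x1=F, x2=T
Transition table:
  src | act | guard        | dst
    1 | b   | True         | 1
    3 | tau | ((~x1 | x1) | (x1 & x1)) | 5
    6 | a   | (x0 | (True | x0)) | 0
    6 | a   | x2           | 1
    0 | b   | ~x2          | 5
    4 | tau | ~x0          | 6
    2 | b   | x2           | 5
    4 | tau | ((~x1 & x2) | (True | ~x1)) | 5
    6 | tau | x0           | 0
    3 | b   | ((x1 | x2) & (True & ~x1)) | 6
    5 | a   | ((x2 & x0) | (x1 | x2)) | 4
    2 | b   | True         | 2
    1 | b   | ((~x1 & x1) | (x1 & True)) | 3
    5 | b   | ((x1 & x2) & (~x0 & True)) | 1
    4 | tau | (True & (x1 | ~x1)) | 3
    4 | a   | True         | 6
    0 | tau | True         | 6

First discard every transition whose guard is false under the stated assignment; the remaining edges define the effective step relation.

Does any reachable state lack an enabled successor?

Reach set: {0,1,6}
  0: tau→6  [1 out]
  1: b→1  [1 out]
  6: a→0  a→1  [2 out]

Answer: DEADLOCK-FREE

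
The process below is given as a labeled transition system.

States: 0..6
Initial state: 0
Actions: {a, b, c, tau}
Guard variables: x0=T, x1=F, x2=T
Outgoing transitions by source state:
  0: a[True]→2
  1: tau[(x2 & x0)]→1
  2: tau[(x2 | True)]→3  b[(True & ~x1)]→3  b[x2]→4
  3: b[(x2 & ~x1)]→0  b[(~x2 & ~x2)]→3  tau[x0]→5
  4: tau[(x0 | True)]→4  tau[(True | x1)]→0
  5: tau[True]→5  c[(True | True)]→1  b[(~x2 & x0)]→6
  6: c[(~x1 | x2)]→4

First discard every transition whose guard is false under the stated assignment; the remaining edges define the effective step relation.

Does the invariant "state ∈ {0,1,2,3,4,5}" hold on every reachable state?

Answer: INVARIANT HOLDS

Working:
Inv-set: {0,1,2,3,4,5}
Reach set: {0,1,2,3,4,5}
  0: ✓
  1: ✓
  2: ✓
  3: ✓
  4: ✓
  5: ✓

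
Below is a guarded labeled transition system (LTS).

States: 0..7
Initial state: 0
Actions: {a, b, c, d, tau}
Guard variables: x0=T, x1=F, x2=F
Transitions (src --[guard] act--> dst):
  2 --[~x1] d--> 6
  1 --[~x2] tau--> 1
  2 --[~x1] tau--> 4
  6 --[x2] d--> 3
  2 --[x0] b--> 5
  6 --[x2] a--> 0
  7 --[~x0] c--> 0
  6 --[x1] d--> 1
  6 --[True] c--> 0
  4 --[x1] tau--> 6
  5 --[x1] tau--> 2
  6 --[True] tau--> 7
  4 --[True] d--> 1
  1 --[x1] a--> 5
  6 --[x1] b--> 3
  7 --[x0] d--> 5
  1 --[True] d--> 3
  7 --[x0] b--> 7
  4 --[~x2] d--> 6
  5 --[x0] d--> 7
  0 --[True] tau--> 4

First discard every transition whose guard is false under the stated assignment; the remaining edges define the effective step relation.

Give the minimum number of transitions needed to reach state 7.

Answer: 3

Analysis:
Breadth-first toward 7:
  Layer 0: {0}
  Layer 1: {4}
  Layer 2: {1,6}
  Layer 3: {3,7}
first hit 7 at d=3 via tau·d·tau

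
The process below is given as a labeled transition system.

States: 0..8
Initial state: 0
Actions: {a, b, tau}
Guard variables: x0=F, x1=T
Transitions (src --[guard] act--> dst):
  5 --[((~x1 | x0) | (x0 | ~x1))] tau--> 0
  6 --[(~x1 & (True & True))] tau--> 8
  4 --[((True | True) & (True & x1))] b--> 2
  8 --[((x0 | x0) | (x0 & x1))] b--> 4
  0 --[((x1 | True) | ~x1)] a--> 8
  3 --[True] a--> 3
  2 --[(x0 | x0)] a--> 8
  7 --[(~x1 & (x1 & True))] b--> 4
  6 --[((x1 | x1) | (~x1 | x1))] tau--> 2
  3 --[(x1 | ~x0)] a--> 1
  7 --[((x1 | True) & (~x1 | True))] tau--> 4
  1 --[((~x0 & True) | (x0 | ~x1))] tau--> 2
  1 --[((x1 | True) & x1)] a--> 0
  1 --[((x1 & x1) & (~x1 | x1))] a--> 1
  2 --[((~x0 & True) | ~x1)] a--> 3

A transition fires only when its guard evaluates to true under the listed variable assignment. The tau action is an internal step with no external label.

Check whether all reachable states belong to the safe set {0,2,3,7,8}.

Safe = {0,2,3,7,8}
R = {0,8}
  0: ok
  8: ok

Answer: INVARIANT HOLDS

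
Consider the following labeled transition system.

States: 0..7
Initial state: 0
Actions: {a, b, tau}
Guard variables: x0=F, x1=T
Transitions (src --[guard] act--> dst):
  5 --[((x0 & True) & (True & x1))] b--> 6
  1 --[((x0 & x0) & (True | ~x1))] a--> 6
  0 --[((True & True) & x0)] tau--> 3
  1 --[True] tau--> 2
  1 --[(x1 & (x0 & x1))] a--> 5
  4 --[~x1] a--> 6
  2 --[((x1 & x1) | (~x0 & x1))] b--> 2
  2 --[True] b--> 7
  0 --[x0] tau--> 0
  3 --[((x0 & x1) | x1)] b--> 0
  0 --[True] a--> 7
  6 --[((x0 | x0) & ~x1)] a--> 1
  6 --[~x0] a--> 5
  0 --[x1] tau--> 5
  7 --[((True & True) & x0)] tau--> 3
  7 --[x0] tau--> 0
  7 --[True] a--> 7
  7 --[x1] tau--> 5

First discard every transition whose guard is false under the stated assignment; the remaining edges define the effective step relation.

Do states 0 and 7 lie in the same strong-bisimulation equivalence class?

Answer: BISIMILAR

Working:
Bisimulation quotient by refinement:
  π0 = {{0,1,2,3,4,5,6,7}}
  π1 = {{0,7},{1},{2,3},{4,5},{6}}
  π2 = {{0,7},{1},{2},{3},{4,5},{6}}
6 equivalence class(es) (converged in 3)
0∈{0,7}, 7∈{0,7}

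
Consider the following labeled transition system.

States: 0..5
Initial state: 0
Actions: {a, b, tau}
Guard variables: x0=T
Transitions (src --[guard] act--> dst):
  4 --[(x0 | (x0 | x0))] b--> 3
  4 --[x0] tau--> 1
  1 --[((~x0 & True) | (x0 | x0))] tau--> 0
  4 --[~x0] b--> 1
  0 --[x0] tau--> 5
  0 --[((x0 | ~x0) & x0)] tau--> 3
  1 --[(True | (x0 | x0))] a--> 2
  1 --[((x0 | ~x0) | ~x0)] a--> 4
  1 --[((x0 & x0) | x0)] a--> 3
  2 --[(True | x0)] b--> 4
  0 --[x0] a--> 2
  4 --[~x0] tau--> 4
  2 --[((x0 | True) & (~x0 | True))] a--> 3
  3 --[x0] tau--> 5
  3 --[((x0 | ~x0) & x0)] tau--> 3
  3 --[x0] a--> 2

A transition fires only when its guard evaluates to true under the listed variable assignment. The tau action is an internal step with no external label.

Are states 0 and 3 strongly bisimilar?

Bisimulation quotient by refinement:
  round 0: {{0,1,2,3,4,5}}
  round 1: {{0,1,3},{2},{4},{5}}
  round 2: {{0,3},{1},{2},{4},{5}}
stable after 3 split(s): 5 block(s)
[0]={0,3}  [3]={0,3}

Answer: BISIMILAR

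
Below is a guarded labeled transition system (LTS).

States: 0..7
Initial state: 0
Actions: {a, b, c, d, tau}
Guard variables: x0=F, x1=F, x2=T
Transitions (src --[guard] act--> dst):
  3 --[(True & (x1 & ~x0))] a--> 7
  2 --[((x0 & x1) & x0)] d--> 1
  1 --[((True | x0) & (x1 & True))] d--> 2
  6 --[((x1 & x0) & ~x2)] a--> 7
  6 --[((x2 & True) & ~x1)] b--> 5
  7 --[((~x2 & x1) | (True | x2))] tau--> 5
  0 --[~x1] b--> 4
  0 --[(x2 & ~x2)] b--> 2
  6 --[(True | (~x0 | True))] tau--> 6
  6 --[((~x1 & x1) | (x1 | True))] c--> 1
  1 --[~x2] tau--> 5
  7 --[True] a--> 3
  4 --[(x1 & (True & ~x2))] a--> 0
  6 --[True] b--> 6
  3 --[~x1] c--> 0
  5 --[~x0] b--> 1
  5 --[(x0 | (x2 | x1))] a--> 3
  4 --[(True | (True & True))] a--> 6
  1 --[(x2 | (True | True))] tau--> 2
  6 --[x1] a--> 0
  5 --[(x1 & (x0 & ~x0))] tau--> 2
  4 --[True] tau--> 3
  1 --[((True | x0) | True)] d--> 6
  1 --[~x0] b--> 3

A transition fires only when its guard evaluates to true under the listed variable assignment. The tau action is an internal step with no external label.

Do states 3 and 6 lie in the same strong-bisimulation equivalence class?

Answer: NOT BISIMILAR

Working:
Refine partition for ~:
  π0 = {{0,1,2,3,4,5,6,7}}
  π1 = {{0},{1},{2},{3},{4,7},{5},{6}}
  π2 = {{0},{1},{2},{3},{4},{5},{6},{7}}
stable after 3 split(s): 8 block(s)
class of 3: {3}; class of 6: {6}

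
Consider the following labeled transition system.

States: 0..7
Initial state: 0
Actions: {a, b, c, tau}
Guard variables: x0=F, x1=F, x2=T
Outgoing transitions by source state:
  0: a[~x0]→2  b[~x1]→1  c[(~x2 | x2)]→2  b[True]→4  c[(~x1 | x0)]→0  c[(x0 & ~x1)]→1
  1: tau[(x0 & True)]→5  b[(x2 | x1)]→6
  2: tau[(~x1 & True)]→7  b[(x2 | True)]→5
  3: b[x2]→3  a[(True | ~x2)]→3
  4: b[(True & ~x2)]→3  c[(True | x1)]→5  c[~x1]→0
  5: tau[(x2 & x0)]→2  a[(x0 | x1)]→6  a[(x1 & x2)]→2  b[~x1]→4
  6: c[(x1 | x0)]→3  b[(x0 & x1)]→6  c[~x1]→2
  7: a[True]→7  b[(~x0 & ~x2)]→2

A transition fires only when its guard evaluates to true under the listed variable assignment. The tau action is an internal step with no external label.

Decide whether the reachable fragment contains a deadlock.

Reach set: {0,1,2,4,5,6,7}
  0: a→2  b→1  b→4  c→0  c→2  [5 exit(s)]
  1: b→6  [1 exit(s)]
  2: b→5  tau→7  [2 exit(s)]
  4: c→0  c→5  [2 exit(s)]
  5: b→4  [1 exit(s)]
  6: c→2  [1 exit(s)]
  7: a→7  [1 exit(s)]

Answer: DEADLOCK-FREE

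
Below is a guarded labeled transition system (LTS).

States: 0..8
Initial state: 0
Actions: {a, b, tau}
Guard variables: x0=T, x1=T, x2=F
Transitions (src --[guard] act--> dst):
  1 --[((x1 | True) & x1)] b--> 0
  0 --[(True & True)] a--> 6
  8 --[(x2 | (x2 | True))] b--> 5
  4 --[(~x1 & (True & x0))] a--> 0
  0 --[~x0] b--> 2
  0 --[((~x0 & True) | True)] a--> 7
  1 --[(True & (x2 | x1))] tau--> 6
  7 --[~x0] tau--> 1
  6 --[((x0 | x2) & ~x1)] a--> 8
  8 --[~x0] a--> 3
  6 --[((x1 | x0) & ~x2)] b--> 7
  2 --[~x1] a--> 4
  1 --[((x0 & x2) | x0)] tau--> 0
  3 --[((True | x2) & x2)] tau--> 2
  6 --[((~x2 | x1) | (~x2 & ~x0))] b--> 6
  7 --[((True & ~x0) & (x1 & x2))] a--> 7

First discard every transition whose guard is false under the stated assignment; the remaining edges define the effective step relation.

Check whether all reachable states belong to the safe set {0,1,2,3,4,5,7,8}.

Safe = {0,1,2,3,4,5,7,8}
Reach set: {0,6,7}
  0: ✓
  6: VIOLATES
  7: ✓
reach 6 via a — violates

Answer: INVARIANT VIOLATED at state 6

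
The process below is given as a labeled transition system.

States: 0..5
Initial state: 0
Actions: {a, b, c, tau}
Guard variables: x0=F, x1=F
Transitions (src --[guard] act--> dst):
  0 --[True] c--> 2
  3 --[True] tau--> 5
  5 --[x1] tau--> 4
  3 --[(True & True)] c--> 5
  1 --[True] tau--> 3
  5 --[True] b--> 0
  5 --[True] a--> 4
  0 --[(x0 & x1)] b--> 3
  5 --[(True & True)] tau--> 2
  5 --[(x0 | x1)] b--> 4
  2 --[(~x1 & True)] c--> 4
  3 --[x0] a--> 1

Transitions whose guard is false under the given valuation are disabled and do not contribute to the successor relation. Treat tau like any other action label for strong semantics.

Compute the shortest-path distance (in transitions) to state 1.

Answer: UNREACHABLE

Working:
BFS to 1:
  L0 = {0}
  L1 = {2}
  L2 = {4}
1 never appears.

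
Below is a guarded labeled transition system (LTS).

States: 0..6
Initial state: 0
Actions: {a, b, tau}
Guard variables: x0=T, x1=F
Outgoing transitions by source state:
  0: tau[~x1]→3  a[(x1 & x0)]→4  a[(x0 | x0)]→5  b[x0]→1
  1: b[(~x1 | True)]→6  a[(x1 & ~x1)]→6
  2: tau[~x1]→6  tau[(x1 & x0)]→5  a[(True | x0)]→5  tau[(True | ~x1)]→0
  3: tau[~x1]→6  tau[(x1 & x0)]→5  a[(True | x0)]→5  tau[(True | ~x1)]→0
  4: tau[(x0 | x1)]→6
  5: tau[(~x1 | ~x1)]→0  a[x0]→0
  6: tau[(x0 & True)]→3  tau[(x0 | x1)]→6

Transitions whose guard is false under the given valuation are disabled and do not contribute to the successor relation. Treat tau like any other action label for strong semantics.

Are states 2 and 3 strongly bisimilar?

Answer: BISIMILAR

Analysis:
Refine partition for ~:
  round 0: {{0,1,2,3,4,5,6}}
  round 1: {{0},{1},{2,3,5},{4,6}}
  round 2: {{0},{1},{2,3},{4},{5},{6}}
6 equivalence class(es) (converged in 3)
[2]={2,3}  [3]={2,3}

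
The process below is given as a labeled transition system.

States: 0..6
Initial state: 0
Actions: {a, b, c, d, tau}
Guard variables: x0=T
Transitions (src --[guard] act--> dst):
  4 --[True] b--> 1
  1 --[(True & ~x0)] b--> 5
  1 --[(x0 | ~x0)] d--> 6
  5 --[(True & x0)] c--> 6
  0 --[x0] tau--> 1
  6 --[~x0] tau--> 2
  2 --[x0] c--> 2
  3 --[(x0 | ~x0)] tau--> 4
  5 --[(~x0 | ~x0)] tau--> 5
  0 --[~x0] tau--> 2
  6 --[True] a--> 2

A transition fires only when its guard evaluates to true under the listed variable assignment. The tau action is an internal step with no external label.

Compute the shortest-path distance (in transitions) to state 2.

Answer: 3

Trace:
BFS to 2:
  Layer 0: {0}
  Layer 1: {1}
  Layer 2: {6}
  Layer 3: {2}
depth(2)=3, e.g. tau·d·a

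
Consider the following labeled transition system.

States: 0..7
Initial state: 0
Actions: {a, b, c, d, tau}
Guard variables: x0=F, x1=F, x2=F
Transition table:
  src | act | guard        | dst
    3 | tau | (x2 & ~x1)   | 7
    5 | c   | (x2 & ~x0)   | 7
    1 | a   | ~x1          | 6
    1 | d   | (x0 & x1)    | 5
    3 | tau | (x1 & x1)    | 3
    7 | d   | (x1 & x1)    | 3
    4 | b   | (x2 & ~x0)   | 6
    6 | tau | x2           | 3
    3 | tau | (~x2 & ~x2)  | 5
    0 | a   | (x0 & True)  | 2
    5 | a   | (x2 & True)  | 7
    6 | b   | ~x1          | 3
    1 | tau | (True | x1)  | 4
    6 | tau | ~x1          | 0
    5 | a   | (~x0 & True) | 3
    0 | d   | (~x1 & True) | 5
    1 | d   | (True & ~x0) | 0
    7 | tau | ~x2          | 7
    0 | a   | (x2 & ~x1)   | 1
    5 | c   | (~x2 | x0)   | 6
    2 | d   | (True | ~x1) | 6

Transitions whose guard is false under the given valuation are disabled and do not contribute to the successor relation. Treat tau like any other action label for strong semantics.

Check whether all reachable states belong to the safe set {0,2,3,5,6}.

Allowed set {0,2,3,5,6}
Reachable = {0,3,5,6}
  0: safe
  3: safe
  5: safe
  6: safe

Answer: INVARIANT HOLDS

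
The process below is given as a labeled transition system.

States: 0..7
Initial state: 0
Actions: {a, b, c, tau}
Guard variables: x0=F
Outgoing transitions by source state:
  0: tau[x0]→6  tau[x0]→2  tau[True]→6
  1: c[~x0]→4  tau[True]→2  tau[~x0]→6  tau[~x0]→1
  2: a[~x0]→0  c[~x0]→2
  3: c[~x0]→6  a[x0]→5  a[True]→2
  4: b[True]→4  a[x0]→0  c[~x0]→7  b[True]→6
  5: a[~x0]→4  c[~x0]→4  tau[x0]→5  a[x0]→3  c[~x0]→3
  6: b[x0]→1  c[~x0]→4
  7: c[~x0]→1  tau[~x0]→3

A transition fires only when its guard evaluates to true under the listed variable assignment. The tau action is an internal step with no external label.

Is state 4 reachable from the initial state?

18 transition(s) survive guard evaluation.
depth 0: {0}
depth 1: {6}  cumulative {0,6}
depth 2: {4}  cumulative {0,4,6}
depth 3: {7}  cumulative {0,4,6,7}
depth 4: {1,3}  cumulative {0,1,3,4,6,7}
depth 5: {2}  cumulative {0,1,2,3,4,6,7}
R = {0,1,2,3,4,6,7}
witness 4: tau·c

Answer: REACHABLE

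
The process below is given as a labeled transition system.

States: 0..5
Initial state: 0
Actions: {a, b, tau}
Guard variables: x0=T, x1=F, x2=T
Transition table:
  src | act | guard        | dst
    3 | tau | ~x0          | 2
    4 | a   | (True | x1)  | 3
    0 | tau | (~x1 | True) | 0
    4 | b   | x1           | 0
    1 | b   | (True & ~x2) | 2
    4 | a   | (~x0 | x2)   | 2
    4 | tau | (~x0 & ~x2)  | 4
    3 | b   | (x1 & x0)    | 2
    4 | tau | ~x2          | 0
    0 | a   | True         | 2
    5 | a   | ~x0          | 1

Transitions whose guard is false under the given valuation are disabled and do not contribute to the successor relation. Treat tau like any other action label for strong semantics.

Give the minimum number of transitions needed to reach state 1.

Answer: UNREACHABLE

Working:
BFS to 1:
  depth 0: {0}
  depth 1: {2}
1 never appears.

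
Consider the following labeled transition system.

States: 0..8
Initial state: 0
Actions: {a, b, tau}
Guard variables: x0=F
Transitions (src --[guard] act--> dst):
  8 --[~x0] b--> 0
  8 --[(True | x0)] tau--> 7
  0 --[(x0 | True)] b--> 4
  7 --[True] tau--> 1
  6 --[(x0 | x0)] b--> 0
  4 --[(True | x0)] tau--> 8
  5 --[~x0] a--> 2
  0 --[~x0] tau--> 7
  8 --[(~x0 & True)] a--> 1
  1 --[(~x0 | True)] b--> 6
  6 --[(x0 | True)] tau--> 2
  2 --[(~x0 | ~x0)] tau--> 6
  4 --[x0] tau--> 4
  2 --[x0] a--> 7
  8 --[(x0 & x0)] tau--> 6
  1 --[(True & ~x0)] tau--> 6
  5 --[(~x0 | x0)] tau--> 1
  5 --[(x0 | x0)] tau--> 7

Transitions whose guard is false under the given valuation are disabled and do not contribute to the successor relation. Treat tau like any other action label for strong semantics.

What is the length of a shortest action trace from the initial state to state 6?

BFS to 6:
  Layer 0: {0}
  Layer 1: {4,7}
  Layer 2: {1,8}
  Layer 3: {6}
6 enters at depth 3; path tau·tau·b

Answer: 3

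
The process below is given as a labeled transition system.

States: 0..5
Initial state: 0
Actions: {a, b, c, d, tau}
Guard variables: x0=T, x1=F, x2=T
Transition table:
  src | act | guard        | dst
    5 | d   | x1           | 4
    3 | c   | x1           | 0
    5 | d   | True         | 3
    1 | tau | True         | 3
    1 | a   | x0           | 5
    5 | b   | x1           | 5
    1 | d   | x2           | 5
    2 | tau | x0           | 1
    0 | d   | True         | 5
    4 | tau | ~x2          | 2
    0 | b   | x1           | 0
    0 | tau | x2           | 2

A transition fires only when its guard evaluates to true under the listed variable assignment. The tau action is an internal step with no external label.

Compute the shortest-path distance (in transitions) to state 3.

BFS to 3:
  Layer 0: {0}
  Layer 1: {2,5}
  Layer 2: {1,3}
depth(3)=2, e.g. d·d

Answer: 2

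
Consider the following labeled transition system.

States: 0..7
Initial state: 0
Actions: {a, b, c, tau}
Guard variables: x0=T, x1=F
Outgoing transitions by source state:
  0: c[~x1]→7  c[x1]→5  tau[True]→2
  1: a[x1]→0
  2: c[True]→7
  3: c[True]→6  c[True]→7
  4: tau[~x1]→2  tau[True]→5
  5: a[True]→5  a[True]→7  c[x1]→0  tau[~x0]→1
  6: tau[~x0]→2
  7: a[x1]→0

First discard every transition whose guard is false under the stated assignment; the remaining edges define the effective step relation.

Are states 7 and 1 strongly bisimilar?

Answer: BISIMILAR

Analysis:
Compute ~ classes (split until stable):
  round 0: {{0,1,2,3,4,5,6,7}}
  round 1: {{0},{1,6,7},{2,3},{4},{5}}
5 equivalence class(es) (converged in 2)
[7]={1,6,7}  [1]={1,6,7}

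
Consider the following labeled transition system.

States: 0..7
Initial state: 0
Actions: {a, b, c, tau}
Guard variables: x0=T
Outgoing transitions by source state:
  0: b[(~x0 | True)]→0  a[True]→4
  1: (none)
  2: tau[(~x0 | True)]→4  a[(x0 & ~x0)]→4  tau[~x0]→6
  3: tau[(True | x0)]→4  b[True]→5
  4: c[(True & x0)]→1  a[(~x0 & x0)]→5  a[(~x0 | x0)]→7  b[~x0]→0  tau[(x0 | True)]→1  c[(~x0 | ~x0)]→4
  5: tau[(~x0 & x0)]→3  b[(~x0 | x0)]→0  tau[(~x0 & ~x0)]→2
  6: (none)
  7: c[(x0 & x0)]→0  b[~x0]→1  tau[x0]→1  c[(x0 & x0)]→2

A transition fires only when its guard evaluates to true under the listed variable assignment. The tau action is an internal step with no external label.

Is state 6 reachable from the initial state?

Answer: UNREACHABLE

Working:
12 transition(s) survive guard evaluation.
Layer 0: {0}
Layer 1: {4}  now seen {0,4}
Layer 2: {1,7}  now seen {0,1,4,7}
Layer 3: {2}  now seen {0,1,2,4,7}
Reach set: {0,1,2,4,7}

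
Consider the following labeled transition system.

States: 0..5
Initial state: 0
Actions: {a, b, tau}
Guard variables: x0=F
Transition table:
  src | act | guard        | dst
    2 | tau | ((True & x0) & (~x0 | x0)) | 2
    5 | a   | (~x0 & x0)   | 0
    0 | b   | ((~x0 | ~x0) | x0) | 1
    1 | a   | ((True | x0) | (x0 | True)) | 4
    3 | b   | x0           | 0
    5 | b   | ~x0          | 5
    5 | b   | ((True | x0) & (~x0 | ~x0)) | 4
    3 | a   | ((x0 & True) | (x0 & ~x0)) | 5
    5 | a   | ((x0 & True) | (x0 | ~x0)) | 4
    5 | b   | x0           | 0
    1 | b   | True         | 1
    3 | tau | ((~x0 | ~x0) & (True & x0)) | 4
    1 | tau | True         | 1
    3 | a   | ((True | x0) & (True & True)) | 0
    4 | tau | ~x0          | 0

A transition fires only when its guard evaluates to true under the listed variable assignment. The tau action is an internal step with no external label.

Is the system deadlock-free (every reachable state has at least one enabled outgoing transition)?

Answer: DEADLOCK-FREE

Trace:
Reachable = {0,1,4}
  0: b→1  [1 out]
  1: a→4  b→1  tau→1  [3 out]
  4: tau→0  [1 out]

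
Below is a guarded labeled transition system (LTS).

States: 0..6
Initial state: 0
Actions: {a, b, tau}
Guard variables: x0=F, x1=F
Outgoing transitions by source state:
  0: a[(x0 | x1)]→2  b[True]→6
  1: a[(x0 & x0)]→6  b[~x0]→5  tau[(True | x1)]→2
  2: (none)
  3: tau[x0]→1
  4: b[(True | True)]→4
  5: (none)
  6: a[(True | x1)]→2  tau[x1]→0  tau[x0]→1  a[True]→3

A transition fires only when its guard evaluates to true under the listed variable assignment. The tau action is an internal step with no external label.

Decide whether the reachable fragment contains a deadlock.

Answer: DEADLOCK at state 2

Working:
Reachable = {0,2,3,6}
  0: b→6  [1 out]
  2: ∅  [no exit]
  3: ∅  [no exit]
  6: a→2  a→3  [2 out]
trace reaching 2: b·a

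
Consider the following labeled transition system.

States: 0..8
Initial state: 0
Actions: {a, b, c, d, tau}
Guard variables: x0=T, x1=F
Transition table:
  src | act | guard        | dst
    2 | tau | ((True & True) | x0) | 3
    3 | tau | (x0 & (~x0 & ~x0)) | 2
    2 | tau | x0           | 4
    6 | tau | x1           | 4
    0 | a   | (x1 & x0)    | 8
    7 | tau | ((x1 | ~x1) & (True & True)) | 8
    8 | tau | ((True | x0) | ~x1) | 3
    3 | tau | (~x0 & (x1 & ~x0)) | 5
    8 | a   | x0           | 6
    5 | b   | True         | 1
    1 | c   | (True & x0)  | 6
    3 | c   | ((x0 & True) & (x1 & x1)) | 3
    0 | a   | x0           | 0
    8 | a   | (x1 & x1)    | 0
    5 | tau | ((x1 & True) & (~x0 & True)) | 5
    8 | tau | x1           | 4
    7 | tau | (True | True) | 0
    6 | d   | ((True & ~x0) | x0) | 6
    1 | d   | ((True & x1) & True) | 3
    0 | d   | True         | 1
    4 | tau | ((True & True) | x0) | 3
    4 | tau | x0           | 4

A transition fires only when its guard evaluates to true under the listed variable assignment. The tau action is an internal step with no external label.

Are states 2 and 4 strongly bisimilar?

Answer: BISIMILAR

Trace:
Compute ~ classes (split until stable):
  π0 = {{0,1,2,3,4,5,6,7,8}}
  π1 = {{0},{1},{2,4,7},{3},{5},{6},{8}}
  π2 = {{0},{1},{2,4},{3},{5},{6},{7},{8}}
Fixed point at round 3; 8 class(es).
class of 2: {2,4}; class of 4: {2,4}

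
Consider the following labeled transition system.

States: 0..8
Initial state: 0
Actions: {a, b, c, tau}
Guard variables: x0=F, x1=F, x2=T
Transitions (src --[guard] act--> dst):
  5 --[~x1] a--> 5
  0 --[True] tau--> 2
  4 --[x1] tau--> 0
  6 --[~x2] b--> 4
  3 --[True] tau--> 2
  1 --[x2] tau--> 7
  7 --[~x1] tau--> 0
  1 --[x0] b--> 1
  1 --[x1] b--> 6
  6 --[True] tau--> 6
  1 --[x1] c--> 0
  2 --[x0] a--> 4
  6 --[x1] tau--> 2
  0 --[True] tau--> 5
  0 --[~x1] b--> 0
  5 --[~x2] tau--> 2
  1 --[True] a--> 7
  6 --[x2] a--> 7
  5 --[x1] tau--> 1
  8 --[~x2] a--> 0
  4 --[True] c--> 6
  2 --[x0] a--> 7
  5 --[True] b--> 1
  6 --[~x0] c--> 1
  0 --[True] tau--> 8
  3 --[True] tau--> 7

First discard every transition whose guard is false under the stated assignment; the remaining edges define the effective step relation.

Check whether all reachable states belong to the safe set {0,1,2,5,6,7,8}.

Answer: INVARIANT HOLDS

Analysis:
Inv-set: {0,1,2,5,6,7,8}
Reach set: {0,1,2,5,7,8}
  0: ✓
  1: ✓
  2: ✓
  5: ✓
  7: ✓
  8: ✓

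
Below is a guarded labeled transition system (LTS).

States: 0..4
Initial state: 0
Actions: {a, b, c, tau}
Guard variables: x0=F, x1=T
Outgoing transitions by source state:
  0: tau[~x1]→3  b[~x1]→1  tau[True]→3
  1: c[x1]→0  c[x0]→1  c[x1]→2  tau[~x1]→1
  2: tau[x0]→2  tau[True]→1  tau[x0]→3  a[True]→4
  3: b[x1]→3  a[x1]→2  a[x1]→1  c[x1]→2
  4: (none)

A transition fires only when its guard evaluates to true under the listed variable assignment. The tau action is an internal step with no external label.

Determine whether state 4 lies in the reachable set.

Guard filter leaves 9 enabled edge(s).
depth 0: {0}
depth 1: {3}  total {0,3}
depth 2: {1,2}  total {0,1,2,3}
depth 3: {4}  total {0,1,2,3,4}
Reachable = {0,1,2,3,4}
Path to 4: tau·a·a

Answer: REACHABLE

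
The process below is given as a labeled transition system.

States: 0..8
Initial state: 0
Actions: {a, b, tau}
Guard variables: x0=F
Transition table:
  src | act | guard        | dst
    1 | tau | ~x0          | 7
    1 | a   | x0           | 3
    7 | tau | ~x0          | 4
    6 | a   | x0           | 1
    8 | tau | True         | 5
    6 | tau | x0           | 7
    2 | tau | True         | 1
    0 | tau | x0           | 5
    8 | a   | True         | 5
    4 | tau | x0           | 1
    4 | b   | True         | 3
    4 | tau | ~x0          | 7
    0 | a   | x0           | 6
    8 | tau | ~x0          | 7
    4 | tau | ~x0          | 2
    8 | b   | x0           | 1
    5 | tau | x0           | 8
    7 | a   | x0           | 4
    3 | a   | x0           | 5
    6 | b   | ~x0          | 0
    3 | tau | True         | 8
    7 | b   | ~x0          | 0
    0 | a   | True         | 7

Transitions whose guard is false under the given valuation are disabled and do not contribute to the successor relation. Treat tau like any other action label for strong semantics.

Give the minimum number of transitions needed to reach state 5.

Answer: 5

Analysis:
BFS to 5:
  Layer 0: {0}
  Layer 1: {7}
  Layer 2: {4}
  Layer 3: {2,3}
  Layer 4: {1,8}
  Layer 5: {5}
depth(5)=5, e.g. a·tau·b·tau·a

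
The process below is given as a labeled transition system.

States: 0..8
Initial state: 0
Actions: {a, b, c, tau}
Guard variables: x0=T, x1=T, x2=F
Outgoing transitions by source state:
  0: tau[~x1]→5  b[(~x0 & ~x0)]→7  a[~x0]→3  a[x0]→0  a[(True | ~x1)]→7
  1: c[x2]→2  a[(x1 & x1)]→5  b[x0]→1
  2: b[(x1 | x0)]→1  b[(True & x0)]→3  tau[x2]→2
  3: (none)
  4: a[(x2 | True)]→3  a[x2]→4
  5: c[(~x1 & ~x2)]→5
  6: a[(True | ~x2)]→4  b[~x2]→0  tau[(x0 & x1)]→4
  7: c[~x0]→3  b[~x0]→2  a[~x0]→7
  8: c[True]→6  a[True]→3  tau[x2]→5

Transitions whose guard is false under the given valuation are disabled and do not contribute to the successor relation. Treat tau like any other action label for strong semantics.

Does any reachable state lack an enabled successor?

Answer: DEADLOCK at state 7

Trace:
Reachable = {0,7}
  0: a→0  a→7  [deg 2]
  7: ∅  [deadlock]
Path to 7: a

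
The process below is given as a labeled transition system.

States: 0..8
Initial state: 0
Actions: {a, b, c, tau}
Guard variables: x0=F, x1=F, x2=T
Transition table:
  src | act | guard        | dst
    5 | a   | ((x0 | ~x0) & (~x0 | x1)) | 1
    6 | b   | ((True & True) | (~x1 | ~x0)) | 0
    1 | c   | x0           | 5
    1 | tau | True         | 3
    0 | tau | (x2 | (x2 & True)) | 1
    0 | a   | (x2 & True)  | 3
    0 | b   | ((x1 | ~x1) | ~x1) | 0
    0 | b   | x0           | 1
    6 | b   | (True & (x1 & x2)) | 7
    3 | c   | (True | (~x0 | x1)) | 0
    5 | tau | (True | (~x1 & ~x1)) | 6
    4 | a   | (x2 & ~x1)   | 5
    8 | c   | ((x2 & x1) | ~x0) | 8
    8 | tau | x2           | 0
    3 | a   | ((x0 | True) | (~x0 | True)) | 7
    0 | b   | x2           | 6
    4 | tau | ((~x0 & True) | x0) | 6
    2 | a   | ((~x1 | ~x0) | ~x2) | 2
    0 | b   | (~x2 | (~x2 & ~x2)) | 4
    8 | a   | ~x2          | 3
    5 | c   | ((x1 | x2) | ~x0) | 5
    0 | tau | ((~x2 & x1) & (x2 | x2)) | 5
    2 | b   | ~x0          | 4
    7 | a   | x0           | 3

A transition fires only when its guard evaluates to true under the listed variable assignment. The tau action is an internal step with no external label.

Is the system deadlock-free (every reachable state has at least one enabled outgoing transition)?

R = {0,1,3,6,7}
  0: a→3  b→0  b→6  tau→1  [4 out]
  1: tau→3  [1 out]
  3: a→7  c→0  [2 out]
  6: b→0  [1 out]
  7: ∅  [no exit]
Path to 7: a·a

Answer: DEADLOCK at state 7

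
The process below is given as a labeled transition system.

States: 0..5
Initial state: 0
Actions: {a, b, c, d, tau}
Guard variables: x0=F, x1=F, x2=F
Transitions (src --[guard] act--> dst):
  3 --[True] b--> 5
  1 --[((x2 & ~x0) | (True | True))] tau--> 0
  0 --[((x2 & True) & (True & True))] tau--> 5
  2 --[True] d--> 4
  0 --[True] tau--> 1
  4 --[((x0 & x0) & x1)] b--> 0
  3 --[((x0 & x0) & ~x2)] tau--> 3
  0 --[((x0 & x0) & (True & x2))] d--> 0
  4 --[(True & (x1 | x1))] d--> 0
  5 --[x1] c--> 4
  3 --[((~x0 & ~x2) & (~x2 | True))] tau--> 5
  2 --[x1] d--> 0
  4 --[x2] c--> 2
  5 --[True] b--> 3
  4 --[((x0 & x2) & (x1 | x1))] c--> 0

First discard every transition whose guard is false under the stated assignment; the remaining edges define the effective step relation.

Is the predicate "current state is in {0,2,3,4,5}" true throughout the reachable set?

Answer: INVARIANT VIOLATED at state 1

Working:
Safe = {0,2,3,4,5}
R = {0,1}
  0: safe
  1: outside
reach 1 via tau — violates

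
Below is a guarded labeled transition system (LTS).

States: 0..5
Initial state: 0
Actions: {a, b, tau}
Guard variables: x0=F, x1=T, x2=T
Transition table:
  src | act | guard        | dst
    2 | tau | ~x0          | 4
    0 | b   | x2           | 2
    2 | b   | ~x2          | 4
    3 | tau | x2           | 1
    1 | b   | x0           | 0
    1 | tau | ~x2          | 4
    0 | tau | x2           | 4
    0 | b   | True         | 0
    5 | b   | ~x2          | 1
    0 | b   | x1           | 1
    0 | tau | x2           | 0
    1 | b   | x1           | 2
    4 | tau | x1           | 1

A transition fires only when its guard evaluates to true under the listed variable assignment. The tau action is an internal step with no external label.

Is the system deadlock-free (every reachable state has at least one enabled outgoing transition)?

Answer: DEADLOCK-FREE

Working:
Reachable = {0,1,2,4}
  0: b→0  b→1  b→2  tau→0  tau→4  [5 out]
  1: b→2  [1 out]
  2: tau→4  [1 out]
  4: tau→1  [1 out]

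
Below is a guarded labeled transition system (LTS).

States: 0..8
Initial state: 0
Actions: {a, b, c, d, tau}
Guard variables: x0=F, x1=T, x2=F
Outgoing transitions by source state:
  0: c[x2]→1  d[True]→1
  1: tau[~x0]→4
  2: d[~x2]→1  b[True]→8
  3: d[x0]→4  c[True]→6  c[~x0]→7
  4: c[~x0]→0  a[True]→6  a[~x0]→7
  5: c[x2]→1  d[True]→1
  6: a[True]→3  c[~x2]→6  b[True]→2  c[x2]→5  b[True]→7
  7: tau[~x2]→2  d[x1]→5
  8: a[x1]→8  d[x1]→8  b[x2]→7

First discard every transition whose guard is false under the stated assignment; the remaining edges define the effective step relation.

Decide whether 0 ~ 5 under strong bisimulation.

Compute ~ classes (split until stable):
  round 0: {{0,1,2,3,4,5,6,7,8}}
  round 1: {{0,5},{1},{2},{3},{4},{6},{7},{8}}
Fixed point at round 2; 8 class(es).
[0]={0,5}  [5]={0,5}

Answer: BISIMILAR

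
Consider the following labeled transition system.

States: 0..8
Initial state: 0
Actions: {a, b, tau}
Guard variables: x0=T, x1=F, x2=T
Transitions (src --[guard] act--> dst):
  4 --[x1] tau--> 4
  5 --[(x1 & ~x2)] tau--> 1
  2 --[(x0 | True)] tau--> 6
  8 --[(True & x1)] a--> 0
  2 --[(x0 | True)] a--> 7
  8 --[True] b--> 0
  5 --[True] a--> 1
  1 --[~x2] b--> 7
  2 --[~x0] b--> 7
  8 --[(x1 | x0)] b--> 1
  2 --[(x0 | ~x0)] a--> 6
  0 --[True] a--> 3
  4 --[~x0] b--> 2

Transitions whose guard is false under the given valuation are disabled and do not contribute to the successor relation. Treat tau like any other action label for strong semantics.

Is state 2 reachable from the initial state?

After dropping false guards: 7 live edges.
depth 0: {0}
depth 1: {3}  total {0,3}
Reachable = {0,3}

Answer: UNREACHABLE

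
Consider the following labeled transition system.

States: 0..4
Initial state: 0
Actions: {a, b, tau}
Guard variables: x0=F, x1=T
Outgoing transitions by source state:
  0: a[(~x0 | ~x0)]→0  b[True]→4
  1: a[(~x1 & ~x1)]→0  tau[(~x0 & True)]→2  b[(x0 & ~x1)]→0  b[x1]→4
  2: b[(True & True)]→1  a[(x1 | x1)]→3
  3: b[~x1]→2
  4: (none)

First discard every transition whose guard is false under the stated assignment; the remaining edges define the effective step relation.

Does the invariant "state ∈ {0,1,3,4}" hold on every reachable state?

Answer: INVARIANT HOLDS

Working:
Safe = {0,1,3,4}
R = {0,4}
  0: ✓
  4: ✓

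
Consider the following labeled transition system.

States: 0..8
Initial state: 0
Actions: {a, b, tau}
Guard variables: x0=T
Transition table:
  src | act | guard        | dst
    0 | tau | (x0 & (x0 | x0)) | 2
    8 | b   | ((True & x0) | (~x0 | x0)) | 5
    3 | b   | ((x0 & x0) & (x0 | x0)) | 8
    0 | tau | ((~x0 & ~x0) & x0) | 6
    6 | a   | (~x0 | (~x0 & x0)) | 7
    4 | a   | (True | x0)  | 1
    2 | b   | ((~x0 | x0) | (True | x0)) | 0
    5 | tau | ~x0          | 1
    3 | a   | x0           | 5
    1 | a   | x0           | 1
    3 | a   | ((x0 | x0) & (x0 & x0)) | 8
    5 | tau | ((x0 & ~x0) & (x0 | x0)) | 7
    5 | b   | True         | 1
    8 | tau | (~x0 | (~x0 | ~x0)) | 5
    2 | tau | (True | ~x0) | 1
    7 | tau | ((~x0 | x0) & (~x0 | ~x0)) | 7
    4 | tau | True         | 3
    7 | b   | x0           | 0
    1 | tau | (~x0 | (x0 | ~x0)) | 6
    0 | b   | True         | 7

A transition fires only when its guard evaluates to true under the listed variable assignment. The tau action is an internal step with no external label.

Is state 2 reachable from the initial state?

Answer: REACHABLE

Trace:
After dropping false guards: 14 live edges.
depth 0: {0}
depth 1: {2,7}  now seen {0,2,7}
depth 2: {1}  now seen {0,1,2,7}
depth 3: {6}  now seen {0,1,2,6,7}
Reach set: {0,1,2,6,7}
Path to 2: tau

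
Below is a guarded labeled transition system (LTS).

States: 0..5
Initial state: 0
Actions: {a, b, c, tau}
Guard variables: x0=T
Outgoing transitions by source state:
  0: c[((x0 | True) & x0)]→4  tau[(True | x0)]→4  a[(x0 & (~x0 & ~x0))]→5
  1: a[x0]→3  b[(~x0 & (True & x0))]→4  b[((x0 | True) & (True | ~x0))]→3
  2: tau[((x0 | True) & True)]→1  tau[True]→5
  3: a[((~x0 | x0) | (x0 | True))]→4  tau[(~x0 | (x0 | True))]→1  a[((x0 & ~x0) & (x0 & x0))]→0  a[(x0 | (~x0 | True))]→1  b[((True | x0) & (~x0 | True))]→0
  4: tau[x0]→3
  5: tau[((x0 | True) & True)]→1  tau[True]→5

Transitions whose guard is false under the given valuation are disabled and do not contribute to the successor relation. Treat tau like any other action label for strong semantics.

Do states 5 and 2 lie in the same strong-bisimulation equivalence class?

Refine partition for ~:
  P[0] = {{0,1,2,3,4,5}}
  P[1] = {{0},{1},{2,4,5},{3}}
  P[2] = {{0},{1},{2,5},{3},{4}}
stable after 3 split(s): 5 block(s)
class of 5: {2,5}; class of 2: {2,5}

Answer: BISIMILAR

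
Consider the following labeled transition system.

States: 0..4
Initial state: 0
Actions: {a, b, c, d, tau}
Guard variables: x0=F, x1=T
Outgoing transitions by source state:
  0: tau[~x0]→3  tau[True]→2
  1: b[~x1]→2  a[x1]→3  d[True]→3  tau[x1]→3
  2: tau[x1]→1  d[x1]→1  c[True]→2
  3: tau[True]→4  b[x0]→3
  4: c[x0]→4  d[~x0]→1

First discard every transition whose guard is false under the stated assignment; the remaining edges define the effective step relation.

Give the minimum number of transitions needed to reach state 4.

BFS to 4:
  L0 = {0}
  L1 = {2,3}
  L2 = {1,4}
depth(4)=2, e.g. tau·tau

Answer: 2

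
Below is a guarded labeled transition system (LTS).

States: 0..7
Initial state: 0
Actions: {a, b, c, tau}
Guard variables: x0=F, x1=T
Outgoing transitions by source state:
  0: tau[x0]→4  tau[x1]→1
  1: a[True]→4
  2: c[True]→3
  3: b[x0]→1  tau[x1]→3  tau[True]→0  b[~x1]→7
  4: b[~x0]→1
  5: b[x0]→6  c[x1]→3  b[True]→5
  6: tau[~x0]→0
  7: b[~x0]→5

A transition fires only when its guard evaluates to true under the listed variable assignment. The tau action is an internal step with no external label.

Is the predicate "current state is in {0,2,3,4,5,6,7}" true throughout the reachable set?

Answer: INVARIANT VIOLATED at state 1

Working:
Safe = {0,2,3,4,5,6,7}
Reachable = {0,1,4}
  0: safe
  1: VIOLATES
  4: safe
counterexample path to 1: tau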